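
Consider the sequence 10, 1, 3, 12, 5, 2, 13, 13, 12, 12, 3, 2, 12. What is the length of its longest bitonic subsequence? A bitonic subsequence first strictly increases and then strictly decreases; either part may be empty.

7

One longest bitonic subsequence is 1, 3, 12, 13, 12, 3, 2 (positions 2,3,4,7,10,11,12): it rises to 13 then falls. Length 7 is optimal.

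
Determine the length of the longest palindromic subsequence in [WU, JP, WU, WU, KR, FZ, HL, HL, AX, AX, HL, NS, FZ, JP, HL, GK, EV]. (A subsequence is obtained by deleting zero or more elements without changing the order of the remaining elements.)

One longest palindromic subsequence is JP FZ HL AX AX HL FZ JP (positions 2,6,8,9,10,11,13,14); it reads the same forward and backward, and the interval DP gives dp[1][17] = 8.

8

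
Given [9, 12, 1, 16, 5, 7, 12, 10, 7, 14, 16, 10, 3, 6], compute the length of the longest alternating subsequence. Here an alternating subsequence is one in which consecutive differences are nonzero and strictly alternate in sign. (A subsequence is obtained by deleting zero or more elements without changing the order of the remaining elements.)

10

A longest alternating subsequence is 9, 12, 1, 16, 5, 12, 10, 14, 3, 6 (positions 1,2,3,4,5,7,8,10,13,14); its 9 consecutive differences strictly alternate in sign, and length 10 is optimal.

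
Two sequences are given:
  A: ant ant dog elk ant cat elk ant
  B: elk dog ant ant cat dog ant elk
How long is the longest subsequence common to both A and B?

5

A longest common subsequence is ant, ant, dog, ant, elk (length 5); the LCS DP confirms no longer common subsequence exists.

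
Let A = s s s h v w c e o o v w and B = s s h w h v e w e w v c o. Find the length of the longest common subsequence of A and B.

Backtracking the LCS table gives one alignment: s (A1,B1) → s (A2,B2) → h (A4,B5) → v (A5,B6) → w (A6,B10) → c (A7,B12) → o (A10,B13).
So the longest common subsequence has length 7.

7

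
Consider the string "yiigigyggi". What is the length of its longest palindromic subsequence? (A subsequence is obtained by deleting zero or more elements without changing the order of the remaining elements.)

One longest palindromic subsequence is iggyggi (positions 2,4,6,7,8,9,10); it reads the same forward and backward, and the interval DP gives dp[1][10] = 7.

7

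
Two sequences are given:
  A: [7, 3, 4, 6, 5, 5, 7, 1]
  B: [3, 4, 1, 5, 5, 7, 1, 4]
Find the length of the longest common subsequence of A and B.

6

Backtracking the LCS table gives one alignment: 3 (A2,B1) → 4 (A3,B2) → 5 (A5,B4) → 5 (A6,B5) → 7 (A7,B6) → 1 (A8,B7).
So the longest common subsequence has length 6.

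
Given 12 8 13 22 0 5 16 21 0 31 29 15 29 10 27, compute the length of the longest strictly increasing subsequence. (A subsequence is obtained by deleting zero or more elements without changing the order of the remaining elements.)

5

Scanning left to right, the best length ending at each element is: 12→1, 8→1, 13→2, 22→3, 0→1, 5→2, 16→3, 21→4, 0→1, 31→5, 29→5, 15→3, 29→5, 10→3, 27→5.
So the longest increasing subsequence has length 5, e.g. 12, 13, 16, 21, 31.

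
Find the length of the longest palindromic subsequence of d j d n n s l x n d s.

One longest palindromic subsequence is dnxnd (positions 3,4,8,9,10); it reads the same forward and backward, and the interval DP gives dp[1][11] = 5.

5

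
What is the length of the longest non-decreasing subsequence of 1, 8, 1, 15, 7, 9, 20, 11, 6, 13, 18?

7

One longest non-decreasing subsequence is 1, 1, 7, 9, 11, 13, 18 (positions 1,3,5,6,8,10,11), of length 7; no longer one exists.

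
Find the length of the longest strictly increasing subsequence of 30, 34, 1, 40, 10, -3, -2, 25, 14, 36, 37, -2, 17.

One longest increasing subsequence is 1, 10, 25, 36, 37 (positions 3,5,8,10,11), of length 5; no longer one exists.

5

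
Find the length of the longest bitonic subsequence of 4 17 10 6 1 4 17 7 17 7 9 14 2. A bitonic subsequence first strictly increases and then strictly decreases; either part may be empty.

Let inc[i] be the LIS ending at i and dec[i] the longest strictly decreasing subsequence starting at i. inc = [1, 2, 2, 2, 1, 2, 3, 3, 4, 3, 4, 5, 2], dec = [2, 5, 4, 3, 1, 2, 3, 2, 3, 2, 2, 2, 1].
max_i inc[i]+dec[i]−1 = 6, with one witness 4, 17, 10, 6, 4, 2.

6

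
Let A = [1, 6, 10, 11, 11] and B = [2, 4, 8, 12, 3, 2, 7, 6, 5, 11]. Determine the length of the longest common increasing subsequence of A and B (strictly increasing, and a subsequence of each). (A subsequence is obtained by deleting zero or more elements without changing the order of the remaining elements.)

2

A longest common strictly increasing subsequence is 6, 11 (length 2); it appears in order in both A and B, and no longer such subsequence exists.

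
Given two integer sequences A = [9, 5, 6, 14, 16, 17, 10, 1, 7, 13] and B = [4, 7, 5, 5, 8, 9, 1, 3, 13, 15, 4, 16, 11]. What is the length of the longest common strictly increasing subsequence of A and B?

2

For each value that appears in both, track the longest common increasing run ending there.
The best achievable length is 2; one witness is 7, 13 (A-positions 9,10, B-positions 2,9).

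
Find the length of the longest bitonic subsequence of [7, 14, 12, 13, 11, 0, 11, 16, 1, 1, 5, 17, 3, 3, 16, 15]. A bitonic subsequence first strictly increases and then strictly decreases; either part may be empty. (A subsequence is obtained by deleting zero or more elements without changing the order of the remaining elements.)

7

Let inc[i] be the LIS ending at i and dec[i] the longest strictly decreasing subsequence starting at i. inc = [1, 2, 2, 3, 2, 1, 2, 4, 2, 2, 3, 5, 3, 3, 4, 4], dec = [3, 5, 4, 4, 3, 1, 3, 3, 1, 1, 2, 3, 1, 1, 2, 1].
max_i inc[i]+dec[i]−1 = 7, with one witness 7, 12, 13, 16, 17, 16, 15.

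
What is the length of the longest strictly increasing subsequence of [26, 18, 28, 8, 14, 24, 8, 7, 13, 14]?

3

Scanning left to right, the best length ending at each element is: 26→1, 18→1, 28→2, 8→1, 14→2, 24→3, 8→1, 7→1, 13→2, 14→3.
So the longest increasing subsequence has length 3, e.g. 8, 14, 24.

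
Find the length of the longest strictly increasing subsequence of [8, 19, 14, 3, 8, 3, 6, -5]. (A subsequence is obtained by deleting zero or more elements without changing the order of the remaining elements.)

2

Let dp[i] be the longest increasing subsequence ending at position i. Then dp = [1, 2, 2, 1, 2, 1, 2, 1].
The maximum is 2; one witness is 8, 19 at positions 1,2.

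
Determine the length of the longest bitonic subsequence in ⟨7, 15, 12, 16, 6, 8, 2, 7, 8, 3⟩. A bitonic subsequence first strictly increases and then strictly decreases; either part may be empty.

One longest bitonic subsequence is 7, 15, 12, 8, 7, 3 (positions 1,2,3,6,8,10): it rises to 15 then falls. Length 6 is optimal.

6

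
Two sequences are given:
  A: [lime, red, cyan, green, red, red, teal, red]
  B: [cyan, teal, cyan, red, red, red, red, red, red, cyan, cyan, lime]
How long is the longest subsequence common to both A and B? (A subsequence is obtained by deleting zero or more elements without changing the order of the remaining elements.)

4

Backtracking the LCS table gives one alignment: red (A2,B6) → red (A5,B7) → red (A6,B8) → red (A8,B9).
So the longest common subsequence has length 4.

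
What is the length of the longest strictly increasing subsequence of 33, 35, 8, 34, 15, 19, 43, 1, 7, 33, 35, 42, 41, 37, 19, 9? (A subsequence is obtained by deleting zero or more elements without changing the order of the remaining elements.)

6

Let dp[i] be the longest increasing subsequence ending at position i. Then dp = [1, 2, 1, 2, 2, 3, 4, 1, 2, 4, 5, 6, 6, 6, 3, 3].
The maximum is 6; one witness is 8, 15, 19, 33, 35, 42 at positions 3,5,6,10,11,12.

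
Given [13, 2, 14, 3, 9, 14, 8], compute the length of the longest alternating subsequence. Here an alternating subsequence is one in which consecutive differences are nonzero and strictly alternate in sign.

Track the best alternating length ending on an up-step vs a down-step at each position: up/down = 1/1, 1/2, 3/1, 3/4, 5/4, 5/1, 5/6.
The maximum over both is 6; one such subsequence is 13, 2, 14, 3, 9, 8.

6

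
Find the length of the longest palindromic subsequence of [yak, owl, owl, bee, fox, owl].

One longest palindromic subsequence is owl fox owl (positions 2,5,6); it reads the same forward and backward, and the interval DP gives dp[1][6] = 3.

3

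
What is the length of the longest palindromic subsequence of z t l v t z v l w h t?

7

Using dp[i][j] = 2 + dp[i+1][j−1] if the ends match, else max(dp[i+1][j], dp[i][j−1]):
dp[1][11] = 7. A witness is tlvzvlt at positions 2,3,4,6,7,8,11.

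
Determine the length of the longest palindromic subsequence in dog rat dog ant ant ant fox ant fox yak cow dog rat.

8

One longest palindromic subsequence is rat dog ant ant ant ant dog rat (positions 2,3,4,5,6,8,12,13); it reads the same forward and backward, and the interval DP gives dp[1][13] = 8.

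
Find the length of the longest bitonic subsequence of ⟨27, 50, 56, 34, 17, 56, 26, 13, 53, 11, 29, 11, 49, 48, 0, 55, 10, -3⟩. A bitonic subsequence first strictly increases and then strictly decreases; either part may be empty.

Let inc[i] be the LIS ending at i and dec[i] the longest strictly decreasing subsequence starting at i. inc = [1, 2, 3, 2, 1, 3, 2, 1, 3, 1, 3, 1, 4, 4, 1, 5, 2, 1], dec = [6, 7, 7, 6, 5, 6, 5, 4, 5, 3, 4, 3, 4, 3, 2, 3, 2, 1].
max_i inc[i]+dec[i]−1 = 9, with one witness 27, 50, 56, 34, 26, 13, 11, 10, -3.

9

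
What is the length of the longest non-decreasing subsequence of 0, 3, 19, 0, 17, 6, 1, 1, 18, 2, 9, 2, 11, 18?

One longest non-decreasing subsequence is 0, 0, 1, 1, 2, 9, 11, 18 (positions 1,4,7,8,10,11,13,14), of length 8; no longer one exists.

8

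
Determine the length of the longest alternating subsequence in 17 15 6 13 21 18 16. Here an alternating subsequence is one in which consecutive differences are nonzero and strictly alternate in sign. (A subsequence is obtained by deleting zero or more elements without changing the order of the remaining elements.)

Track the best alternating length ending on an up-step vs a down-step at each position: up/down = 1/1, 1/2, 1/2, 3/2, 3/1, 3/4, 3/4.
The maximum over both is 4; one such subsequence is 17, 15, 21, 18.

4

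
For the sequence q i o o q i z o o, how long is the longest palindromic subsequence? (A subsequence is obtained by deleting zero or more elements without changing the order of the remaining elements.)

Using dp[i][j] = 2 + dp[i+1][j−1] if the ends match, else max(dp[i+1][j], dp[i][j−1]):
dp[1][9] = 5. A witness is oozoo at positions 3,4,7,8,9.

5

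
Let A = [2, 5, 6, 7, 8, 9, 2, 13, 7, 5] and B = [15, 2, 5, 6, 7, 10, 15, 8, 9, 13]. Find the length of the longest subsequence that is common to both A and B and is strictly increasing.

A longest common strictly increasing subsequence is 2, 5, 6, 7, 8, 9, 13 (length 7); it appears in order in both A and B, and no longer such subsequence exists.

7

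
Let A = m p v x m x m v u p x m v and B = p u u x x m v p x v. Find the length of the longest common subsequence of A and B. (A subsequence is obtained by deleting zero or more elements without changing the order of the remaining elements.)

8

Backtracking the LCS table gives one alignment: p (A2,B1) → x (A4,B4) → x (A6,B5) → m (A7,B6) → v (A8,B7) → p (A10,B8) → x (A11,B9) → v (A13,B10).
So the longest common subsequence has length 8.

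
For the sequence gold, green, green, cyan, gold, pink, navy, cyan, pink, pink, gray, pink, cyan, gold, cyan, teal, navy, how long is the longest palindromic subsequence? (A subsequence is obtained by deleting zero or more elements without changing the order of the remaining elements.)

9

Using dp[i][j] = 2 + dp[i+1][j−1] if the ends match, else max(dp[i+1][j], dp[i][j−1]):
dp[1][17] = 9. A witness is cyan gold cyan pink gray pink cyan gold cyan at positions 4,5,8,9,11,12,13,14,15.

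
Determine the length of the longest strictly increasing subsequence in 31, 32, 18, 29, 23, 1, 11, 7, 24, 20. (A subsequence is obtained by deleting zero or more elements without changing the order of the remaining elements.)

Scanning left to right, the best length ending at each element is: 31→1, 32→2, 18→1, 29→2, 23→2, 1→1, 11→2, 7→2, 24→3, 20→3.
So the longest increasing subsequence has length 3, e.g. 18, 23, 24.

3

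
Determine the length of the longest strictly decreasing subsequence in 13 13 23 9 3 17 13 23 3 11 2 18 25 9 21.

5

Let dp[i] be the longest decreasing subsequence ending at position i. Then dp = [1, 1, 1, 2, 3, 2, 3, 1, 4, 4, 5, 2, 1, 5, 2].
The maximum is 5; one witness is 23, 17, 13, 3, 2 at positions 3,6,7,9,11.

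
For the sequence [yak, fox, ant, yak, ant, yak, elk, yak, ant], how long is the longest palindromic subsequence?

5

Using dp[i][j] = 2 + dp[i+1][j−1] if the ends match, else max(dp[i+1][j], dp[i][j−1]):
dp[1][9] = 5. A witness is ant yak elk yak ant at positions 3,4,7,8,9.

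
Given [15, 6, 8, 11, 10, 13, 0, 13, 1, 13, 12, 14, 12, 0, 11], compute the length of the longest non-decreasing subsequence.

One longest non-decreasing subsequence is 6, 8, 11, 13, 13, 13, 14 (positions 2,3,4,6,8,10,12), of length 7; no longer one exists.

7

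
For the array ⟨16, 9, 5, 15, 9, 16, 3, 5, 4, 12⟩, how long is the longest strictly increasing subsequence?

Let dp[i] be the longest increasing subsequence ending at position i. Then dp = [1, 1, 1, 2, 2, 3, 1, 2, 2, 3].
The maximum is 3; one witness is 9, 15, 16 at positions 2,4,6.

3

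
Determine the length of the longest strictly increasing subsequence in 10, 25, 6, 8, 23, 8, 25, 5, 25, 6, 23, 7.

Let dp[i] be the longest increasing subsequence ending at position i. Then dp = [1, 2, 1, 2, 3, 2, 4, 1, 4, 2, 3, 3].
The maximum is 4; one witness is 6, 8, 23, 25 at positions 3,4,5,7.

4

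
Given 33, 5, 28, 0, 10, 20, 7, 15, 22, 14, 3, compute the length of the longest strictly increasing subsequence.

Scanning left to right, the best length ending at each element is: 33→1, 5→1, 28→2, 0→1, 10→2, 20→3, 7→2, 15→3, 22→4, 14→3, 3→2.
So the longest increasing subsequence has length 4, e.g. 5, 10, 20, 22.

4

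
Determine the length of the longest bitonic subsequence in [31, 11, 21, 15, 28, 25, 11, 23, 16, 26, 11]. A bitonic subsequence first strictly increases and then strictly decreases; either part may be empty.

7

Let inc[i] be the LIS ending at i and dec[i] the longest strictly decreasing subsequence starting at i. inc = [1, 1, 2, 2, 3, 3, 1, 3, 3, 4, 1], dec = [6, 1, 3, 2, 5, 4, 1, 3, 2, 2, 1].
max_i inc[i]+dec[i]−1 = 7, with one witness 11, 21, 28, 25, 23, 16, 11.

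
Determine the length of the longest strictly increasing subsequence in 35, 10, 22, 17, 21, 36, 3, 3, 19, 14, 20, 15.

Scanning left to right, the best length ending at each element is: 35→1, 10→1, 22→2, 17→2, 21→3, 36→4, 3→1, 3→1, 19→3, 14→2, 20→4, 15→3.
So the longest increasing subsequence has length 4, e.g. 10, 17, 21, 36.

4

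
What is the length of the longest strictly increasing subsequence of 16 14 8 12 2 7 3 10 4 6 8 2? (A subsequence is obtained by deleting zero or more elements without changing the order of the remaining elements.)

Let dp[i] be the longest increasing subsequence ending at position i. Then dp = [1, 1, 1, 2, 1, 2, 2, 3, 3, 4, 5, 1].
The maximum is 5; one witness is 2, 3, 4, 6, 8 at positions 5,7,9,10,11.

5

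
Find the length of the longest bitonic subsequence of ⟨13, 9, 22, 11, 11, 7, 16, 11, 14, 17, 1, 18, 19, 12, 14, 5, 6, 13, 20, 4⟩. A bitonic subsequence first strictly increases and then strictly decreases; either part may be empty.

Let inc[i] be the LIS ending at i and dec[i] the longest strictly decreasing subsequence starting at i. inc = [1, 1, 2, 2, 2, 1, 3, 2, 3, 4, 1, 5, 6, 3, 4, 2, 3, 4, 7, 2], dec = [5, 4, 6, 4, 4, 3, 5, 3, 4, 4, 1, 4, 4, 3, 3, 2, 2, 2, 2, 1].
max_i inc[i]+dec[i]−1 = 9, with one witness 9, 11, 16, 17, 18, 19, 14, 13, 4.

9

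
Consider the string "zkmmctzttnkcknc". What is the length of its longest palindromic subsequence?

7

One longest palindromic subsequence is cnkcknc (positions 5,10,11,12,13,14,15); it reads the same forward and backward, and the interval DP gives dp[1][15] = 7.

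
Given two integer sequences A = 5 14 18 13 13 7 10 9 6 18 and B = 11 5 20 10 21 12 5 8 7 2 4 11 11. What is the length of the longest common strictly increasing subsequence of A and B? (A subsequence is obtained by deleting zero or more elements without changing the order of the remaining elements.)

A longest common strictly increasing subsequence is 5, 10 (length 2); it appears in order in both A and B, and no longer such subsequence exists.

2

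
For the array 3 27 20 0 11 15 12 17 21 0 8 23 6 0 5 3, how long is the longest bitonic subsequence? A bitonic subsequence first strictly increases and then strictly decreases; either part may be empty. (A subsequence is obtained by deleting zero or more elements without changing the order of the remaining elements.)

One longest bitonic subsequence is 3, 27, 20, 15, 12, 8, 6, 5, 3 (positions 1,2,3,6,7,11,13,15,16): it rises to 27 then falls. Length 9 is optimal.

9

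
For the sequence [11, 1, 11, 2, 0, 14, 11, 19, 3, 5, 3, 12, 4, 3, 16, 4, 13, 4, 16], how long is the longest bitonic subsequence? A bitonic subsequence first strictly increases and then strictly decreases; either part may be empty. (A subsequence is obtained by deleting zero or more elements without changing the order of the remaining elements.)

Let inc[i] be the LIS ending at i and dec[i] the longest strictly decreasing subsequence starting at i. inc = [1, 1, 2, 2, 1, 3, 3, 4, 3, 4, 3, 5, 4, 3, 6, 4, 6, 4, 7], dec = [4, 2, 4, 2, 1, 5, 4, 4, 1, 3, 1, 3, 2, 1, 3, 1, 2, 1, 1].
max_i inc[i]+dec[i]−1 = 8, with one witness 1, 2, 3, 5, 12, 16, 13, 4.

8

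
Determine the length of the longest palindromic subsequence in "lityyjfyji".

5

Using dp[i][j] = 2 + dp[i+1][j−1] if the ends match, else max(dp[i+1][j], dp[i][j−1]):
dp[1][10] = 5. A witness is ijyji at positions 2,6,8,9,10.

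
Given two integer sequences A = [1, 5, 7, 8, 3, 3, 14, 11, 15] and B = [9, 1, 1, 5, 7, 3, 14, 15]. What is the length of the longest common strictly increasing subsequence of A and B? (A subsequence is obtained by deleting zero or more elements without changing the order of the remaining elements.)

5

A longest common strictly increasing subsequence is 1, 5, 7, 14, 15 (length 5); it appears in order in both A and B, and no longer such subsequence exists.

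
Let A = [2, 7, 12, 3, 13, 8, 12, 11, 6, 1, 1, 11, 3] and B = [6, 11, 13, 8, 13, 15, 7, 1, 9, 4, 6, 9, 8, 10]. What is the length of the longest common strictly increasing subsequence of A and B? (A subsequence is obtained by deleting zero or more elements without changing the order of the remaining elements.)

For each value that appears in both, track the longest common increasing run ending there.
The best achievable length is 2; one witness is 6, 11 (A-positions 9,12, B-positions 1,2).

2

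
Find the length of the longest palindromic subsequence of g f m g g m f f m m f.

8

Using dp[i][j] = 2 + dp[i+1][j−1] if the ends match, else max(dp[i+1][j], dp[i][j−1]):
dp[1][11] = 8. A witness is fmmffmmf at positions 2,3,6,7,8,9,10,11.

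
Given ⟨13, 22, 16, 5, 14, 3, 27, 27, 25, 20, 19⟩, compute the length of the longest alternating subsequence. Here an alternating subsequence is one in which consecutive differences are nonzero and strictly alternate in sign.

A longest alternating subsequence is 13, 22, 5, 14, 3, 27, 25 (positions 1,2,4,5,6,7,9); its 6 consecutive differences strictly alternate in sign, and length 7 is optimal.

7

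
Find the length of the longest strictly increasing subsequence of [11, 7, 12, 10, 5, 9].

Scanning left to right, the best length ending at each element is: 11→1, 7→1, 12→2, 10→2, 5→1, 9→2.
So the longest increasing subsequence has length 2, e.g. 11, 12.

2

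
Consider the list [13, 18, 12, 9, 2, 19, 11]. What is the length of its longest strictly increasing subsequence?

Let dp[i] be the longest increasing subsequence ending at position i. Then dp = [1, 2, 1, 1, 1, 3, 2].
The maximum is 3; one witness is 13, 18, 19 at positions 1,2,6.

3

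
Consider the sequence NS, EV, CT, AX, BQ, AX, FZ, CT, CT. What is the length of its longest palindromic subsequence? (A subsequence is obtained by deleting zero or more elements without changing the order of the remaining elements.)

One longest palindromic subsequence is CT AX BQ AX CT (positions 3,4,5,6,9); it reads the same forward and backward, and the interval DP gives dp[1][9] = 5.

5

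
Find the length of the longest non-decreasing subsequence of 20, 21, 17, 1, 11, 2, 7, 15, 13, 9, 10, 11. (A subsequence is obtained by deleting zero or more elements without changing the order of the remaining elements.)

Let dp[i] be the longest non-decreasing subsequence ending at position i. Then dp = [1, 2, 1, 1, 2, 2, 3, 4, 4, 4, 5, 6].
The maximum is 6; one witness is 1, 2, 7, 9, 10, 11 at positions 4,6,7,10,11,12.

6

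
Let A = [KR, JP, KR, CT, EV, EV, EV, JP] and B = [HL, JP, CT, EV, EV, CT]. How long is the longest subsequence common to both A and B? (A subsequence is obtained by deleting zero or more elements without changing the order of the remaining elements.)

4

A longest common subsequence is JP, CT, EV, EV (length 4); the LCS DP confirms no longer common subsequence exists.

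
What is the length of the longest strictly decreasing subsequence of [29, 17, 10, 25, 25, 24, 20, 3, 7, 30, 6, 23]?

6

Scanning left to right, the best length ending at each element is: 29→1, 17→2, 10→3, 25→2, 25→2, 24→3, 20→4, 3→5, 7→5, 30→1, 6→6, 23→4.
So the longest decreasing subsequence has length 6, e.g. 29, 25, 24, 20, 7, 6.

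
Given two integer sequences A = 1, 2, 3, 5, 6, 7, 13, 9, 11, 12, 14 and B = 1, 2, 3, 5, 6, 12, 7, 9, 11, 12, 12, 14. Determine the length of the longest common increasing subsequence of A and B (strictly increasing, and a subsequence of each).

10

A longest common strictly increasing subsequence is 1, 2, 3, 5, 6, 7, 9, 11, 12, 14 (length 10); it appears in order in both A and B, and no longer such subsequence exists.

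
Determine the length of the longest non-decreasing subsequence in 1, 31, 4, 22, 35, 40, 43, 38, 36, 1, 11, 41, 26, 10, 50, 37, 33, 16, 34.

One longest non-decreasing subsequence is 1, 4, 22, 35, 40, 43, 50 (positions 1,3,4,5,6,7,15), of length 7; no longer one exists.

7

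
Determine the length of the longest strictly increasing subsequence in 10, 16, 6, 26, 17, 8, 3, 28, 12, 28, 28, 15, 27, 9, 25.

5

Scanning left to right, the best length ending at each element is: 10→1, 16→2, 6→1, 26→3, 17→3, 8→2, 3→1, 28→4, 12→3, 28→4, 28→4, 15→4, 27→5, 9→3, 25→5.
So the longest increasing subsequence has length 5, e.g. 6, 8, 12, 15, 27.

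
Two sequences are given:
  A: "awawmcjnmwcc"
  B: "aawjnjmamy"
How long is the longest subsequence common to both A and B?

6

Backtracking the LCS table gives one alignment: a (A1,B1) → a (A3,B2) → w (A4,B3) → j (A7,B4) → n (A8,B5) → m (A9,B9).
So the longest common subsequence has length 6.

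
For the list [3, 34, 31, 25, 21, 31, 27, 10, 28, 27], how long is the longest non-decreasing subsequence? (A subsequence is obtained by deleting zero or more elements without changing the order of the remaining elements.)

4

Scanning left to right, the best length ending at each element is: 3→1, 34→2, 31→2, 25→2, 21→2, 31→3, 27→3, 10→2, 28→4, 27→4.
So the longest non-decreasing subsequence has length 4, e.g. 3, 25, 27, 28.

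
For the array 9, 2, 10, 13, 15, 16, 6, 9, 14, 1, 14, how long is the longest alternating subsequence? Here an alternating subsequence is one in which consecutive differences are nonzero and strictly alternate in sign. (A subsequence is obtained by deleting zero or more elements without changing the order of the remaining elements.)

7

Track the best alternating length ending on an up-step vs a down-step at each position: up/down = 1/1, 1/2, 3/1, 3/1, 3/1, 3/1, 3/4, 5/4, 5/4, 1/6, 7/4.
The maximum over both is 7; one such subsequence is 9, 2, 10, 6, 9, 1, 14.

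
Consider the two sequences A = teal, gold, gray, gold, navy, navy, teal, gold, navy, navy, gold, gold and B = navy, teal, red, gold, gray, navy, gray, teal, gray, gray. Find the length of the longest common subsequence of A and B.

5

A longest common subsequence is teal, gold, gray, navy, teal (length 5); the LCS DP confirms no longer common subsequence exists.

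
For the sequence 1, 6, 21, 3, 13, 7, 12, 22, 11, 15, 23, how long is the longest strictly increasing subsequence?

6

One longest increasing subsequence is 1, 6, 7, 12, 22, 23 (positions 1,2,6,7,8,11), of length 6; no longer one exists.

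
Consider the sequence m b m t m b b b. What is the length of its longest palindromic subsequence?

5

One longest palindromic subsequence is bmtmb (positions 2,3,4,5,8); it reads the same forward and backward, and the interval DP gives dp[1][8] = 5.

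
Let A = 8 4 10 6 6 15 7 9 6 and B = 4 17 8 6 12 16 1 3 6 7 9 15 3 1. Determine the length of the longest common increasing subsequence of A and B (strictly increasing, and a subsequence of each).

4

For each value that appears in both, track the longest common increasing run ending there.
The best achievable length is 4; one witness is 4, 6, 7, 9 (A-positions 2,4,7,8, B-positions 1,4,10,11).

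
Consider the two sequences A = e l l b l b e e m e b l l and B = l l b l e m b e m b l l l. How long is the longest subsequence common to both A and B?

Backtracking the LCS table gives one alignment: l (A2,B1) → l (A3,B2) → b (A4,B3) → l (A5,B4) → b (A6,B7) → e (A8,B8) → m (A9,B9) → b (A11,B10) → l (A12,B12) → l (A13,B13).
So the longest common subsequence has length 10.

10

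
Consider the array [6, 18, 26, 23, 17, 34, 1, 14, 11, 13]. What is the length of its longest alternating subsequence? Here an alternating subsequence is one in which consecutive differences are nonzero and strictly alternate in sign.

8

A longest alternating subsequence is 6, 26, 23, 34, 1, 14, 11, 13 (positions 1,3,4,6,7,8,9,10); its 7 consecutive differences strictly alternate in sign, and length 8 is optimal.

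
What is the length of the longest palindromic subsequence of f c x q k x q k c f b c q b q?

7

One longest palindromic subsequence is qqcbcqq (positions 4,7,9,11,12,13,15); it reads the same forward and backward, and the interval DP gives dp[1][15] = 7.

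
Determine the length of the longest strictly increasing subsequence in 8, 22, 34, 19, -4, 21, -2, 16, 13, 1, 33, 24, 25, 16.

5

Scanning left to right, the best length ending at each element is: 8→1, 22→2, 34→3, 19→2, -4→1, 21→3, -2→2, 16→3, 13→3, 1→3, 33→4, 24→4, 25→5, 16→4.
So the longest increasing subsequence has length 5, e.g. 8, 19, 21, 24, 25.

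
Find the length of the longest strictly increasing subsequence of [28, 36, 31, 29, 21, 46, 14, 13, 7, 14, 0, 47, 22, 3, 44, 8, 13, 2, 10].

4

Let dp[i] be the longest increasing subsequence ending at position i. Then dp = [1, 2, 2, 2, 1, 3, 1, 1, 1, 2, 1, 4, 3, 2, 4, 3, 4, 2, 4].
The maximum is 4; one witness is 28, 36, 46, 47 at positions 1,2,6,12.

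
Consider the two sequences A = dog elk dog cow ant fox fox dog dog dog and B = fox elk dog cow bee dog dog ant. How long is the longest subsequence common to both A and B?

5

Backtracking the LCS table gives one alignment: elk (A2,B2) → dog (A3,B3) → cow (A4,B4) → dog (A8,B6) → dog (A9,B7).
So the longest common subsequence has length 5.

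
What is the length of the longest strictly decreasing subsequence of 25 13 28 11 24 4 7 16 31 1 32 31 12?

One longest decreasing subsequence is 25, 13, 11, 4, 1 (positions 1,2,4,6,10), of length 5; no longer one exists.

5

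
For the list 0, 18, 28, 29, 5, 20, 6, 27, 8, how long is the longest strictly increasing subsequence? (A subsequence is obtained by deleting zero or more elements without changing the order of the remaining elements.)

4

Scanning left to right, the best length ending at each element is: 0→1, 18→2, 28→3, 29→4, 5→2, 20→3, 6→3, 27→4, 8→4.
So the longest increasing subsequence has length 4, e.g. 0, 18, 28, 29.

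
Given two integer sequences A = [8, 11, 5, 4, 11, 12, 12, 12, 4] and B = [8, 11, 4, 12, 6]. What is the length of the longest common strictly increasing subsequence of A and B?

A longest common strictly increasing subsequence is 8, 11, 12 (length 3); it appears in order in both A and B, and no longer such subsequence exists.

3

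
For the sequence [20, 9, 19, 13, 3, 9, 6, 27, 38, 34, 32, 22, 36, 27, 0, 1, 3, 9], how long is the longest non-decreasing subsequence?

5

One longest non-decreasing subsequence is 9, 19, 27, 34, 36 (positions 2,3,8,10,13), of length 5; no longer one exists.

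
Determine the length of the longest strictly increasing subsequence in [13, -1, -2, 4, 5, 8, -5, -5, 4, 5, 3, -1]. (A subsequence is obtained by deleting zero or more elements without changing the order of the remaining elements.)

4

One longest increasing subsequence is -1, 4, 5, 8 (positions 2,4,5,6), of length 4; no longer one exists.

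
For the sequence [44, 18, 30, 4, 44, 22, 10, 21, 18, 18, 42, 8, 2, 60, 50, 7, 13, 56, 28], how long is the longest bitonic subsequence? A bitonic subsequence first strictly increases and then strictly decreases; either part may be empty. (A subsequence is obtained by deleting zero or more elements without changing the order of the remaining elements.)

8

Let inc[i] be the LIS ending at i and dec[i] the longest strictly decreasing subsequence starting at i. inc = [1, 1, 2, 1, 3, 2, 2, 3, 3, 3, 4, 2, 1, 5, 5, 2, 3, 6, 4], dec = [7, 4, 6, 2, 6, 5, 3, 4, 3, 3, 3, 2, 1, 3, 2, 1, 1, 2, 1].
max_i inc[i]+dec[i]−1 = 8, with one witness 18, 30, 44, 22, 21, 18, 8, 7.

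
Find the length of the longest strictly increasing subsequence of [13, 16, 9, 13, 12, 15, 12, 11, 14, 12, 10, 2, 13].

4

Scanning left to right, the best length ending at each element is: 13→1, 16→2, 9→1, 13→2, 12→2, 15→3, 12→2, 11→2, 14→3, 12→3, 10→2, 2→1, 13→4.
So the longest increasing subsequence has length 4, e.g. 9, 11, 12, 13.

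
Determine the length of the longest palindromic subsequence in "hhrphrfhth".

One longest palindromic subsequence is hhrhrhh (positions 1,2,3,5,6,8,10); it reads the same forward and backward, and the interval DP gives dp[1][10] = 7.

7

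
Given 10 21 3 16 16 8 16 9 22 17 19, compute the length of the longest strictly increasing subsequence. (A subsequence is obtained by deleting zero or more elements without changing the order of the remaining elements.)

5

Let dp[i] be the longest increasing subsequence ending at position i. Then dp = [1, 2, 1, 2, 2, 2, 3, 3, 4, 4, 5].
The maximum is 5; one witness is 3, 8, 16, 17, 19 at positions 3,6,7,10,11.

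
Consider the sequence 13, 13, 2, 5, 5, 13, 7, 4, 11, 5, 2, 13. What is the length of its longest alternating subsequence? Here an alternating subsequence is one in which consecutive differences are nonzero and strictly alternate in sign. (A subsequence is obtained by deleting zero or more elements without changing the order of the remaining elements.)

Track the best alternating length ending on an up-step vs a down-step at each position: up/down = 1/1, 1/1, 1/2, 3/2, 3/2, 3/1, 3/4, 3/4, 5/4, 5/6, 1/6, 7/1.
The maximum over both is 7; one such subsequence is 13, 2, 13, 7, 11, 5, 13.

7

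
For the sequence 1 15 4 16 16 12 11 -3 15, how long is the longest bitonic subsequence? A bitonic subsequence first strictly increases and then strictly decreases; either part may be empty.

6

Let inc[i] be the LIS ending at i and dec[i] the longest strictly decreasing subsequence starting at i. inc = [1, 2, 2, 3, 3, 3, 3, 1, 4], dec = [2, 4, 2, 4, 4, 3, 2, 1, 1].
max_i inc[i]+dec[i]−1 = 6, with one witness 1, 15, 16, 12, 11, -3.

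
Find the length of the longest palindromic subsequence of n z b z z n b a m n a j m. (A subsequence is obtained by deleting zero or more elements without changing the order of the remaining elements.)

One longest palindromic subsequence is nbzzbn (positions 1,3,4,5,7,10); it reads the same forward and backward, and the interval DP gives dp[1][13] = 6.

6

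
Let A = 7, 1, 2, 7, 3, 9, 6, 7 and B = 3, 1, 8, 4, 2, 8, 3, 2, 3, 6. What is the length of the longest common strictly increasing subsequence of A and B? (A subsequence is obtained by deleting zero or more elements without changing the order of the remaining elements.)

4

For each value that appears in both, track the longest common increasing run ending there.
The best achievable length is 4; one witness is 1, 2, 3, 6 (A-positions 2,3,5,7, B-positions 2,5,7,10).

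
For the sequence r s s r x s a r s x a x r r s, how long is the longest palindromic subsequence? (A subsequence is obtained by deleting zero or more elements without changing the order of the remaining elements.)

One longest palindromic subsequence is srrxaxrrs (positions 2,4,8,10,11,12,13,14,15); it reads the same forward and backward, and the interval DP gives dp[1][15] = 9.

9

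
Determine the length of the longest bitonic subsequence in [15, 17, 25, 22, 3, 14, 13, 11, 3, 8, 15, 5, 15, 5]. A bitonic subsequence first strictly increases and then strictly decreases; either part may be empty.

9

Let inc[i] be the LIS ending at i and dec[i] the longest strictly decreasing subsequence starting at i. inc = [1, 2, 3, 3, 1, 2, 2, 2, 1, 2, 3, 2, 3, 2], dec = [6, 6, 7, 6, 1, 5, 4, 3, 1, 2, 2, 1, 2, 1].
max_i inc[i]+dec[i]−1 = 9, with one witness 15, 17, 25, 22, 14, 13, 11, 8, 5.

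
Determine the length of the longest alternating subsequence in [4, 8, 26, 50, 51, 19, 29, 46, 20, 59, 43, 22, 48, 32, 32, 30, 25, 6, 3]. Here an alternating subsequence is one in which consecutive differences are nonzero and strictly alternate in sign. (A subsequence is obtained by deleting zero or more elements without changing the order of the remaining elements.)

9

A longest alternating subsequence is 4, 26, 19, 29, 20, 59, 43, 48, 32 (positions 1,3,6,7,9,10,11,13,14); its 8 consecutive differences strictly alternate in sign, and length 9 is optimal.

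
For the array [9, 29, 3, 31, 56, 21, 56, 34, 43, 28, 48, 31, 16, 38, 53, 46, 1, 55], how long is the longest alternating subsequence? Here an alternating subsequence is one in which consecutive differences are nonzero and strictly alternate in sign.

Track the best alternating length ending on an up-step vs a down-step at each position: up/down = 1/1, 2/1, 1/3, 4/1, 4/1, 4/5, 6/1, 6/7, 8/7, 6/9, 10/7, 10/11, 4/11, 12/11, 12/7, 12/13, 1/13, 14/7.
The maximum over both is 14; one such subsequence is 9, 29, 3, 31, 21, 56, 34, 43, 28, 48, 31, 53, 46, 55.

14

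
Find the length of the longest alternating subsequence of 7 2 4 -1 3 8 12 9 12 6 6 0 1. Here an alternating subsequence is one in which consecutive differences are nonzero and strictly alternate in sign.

A longest alternating subsequence is 7, 2, 4, -1, 12, 9, 12, 0, 1 (positions 1,2,3,4,7,8,9,12,13); its 8 consecutive differences strictly alternate in sign, and length 9 is optimal.

9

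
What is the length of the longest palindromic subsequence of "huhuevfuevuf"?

Using dp[i][j] = 2 + dp[i+1][j−1] if the ends match, else max(dp[i+1][j], dp[i][j−1]):
dp[1][12] = 5. A witness is fuvuf at positions 7,8,10,11,12.

5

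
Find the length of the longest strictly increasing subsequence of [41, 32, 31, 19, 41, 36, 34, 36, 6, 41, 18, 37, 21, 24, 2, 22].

4

Scanning left to right, the best length ending at each element is: 41→1, 32→1, 31→1, 19→1, 41→2, 36→2, 34→2, 36→3, 6→1, 41→4, 18→2, 37→4, 21→3, 24→4, 2→1, 22→4.
So the longest increasing subsequence has length 4, e.g. 32, 34, 36, 41.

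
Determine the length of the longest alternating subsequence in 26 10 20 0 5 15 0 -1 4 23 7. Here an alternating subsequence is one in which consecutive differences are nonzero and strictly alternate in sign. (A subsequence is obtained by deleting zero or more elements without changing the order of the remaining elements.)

A longest alternating subsequence is 26, 10, 20, 0, 5, 0, 23, 7 (positions 1,2,3,4,5,7,10,11); its 7 consecutive differences strictly alternate in sign, and length 8 is optimal.

8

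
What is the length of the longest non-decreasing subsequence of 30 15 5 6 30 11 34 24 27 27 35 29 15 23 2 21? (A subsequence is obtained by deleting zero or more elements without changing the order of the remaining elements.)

7

Scanning left to right, the best length ending at each element is: 30→1, 15→1, 5→1, 6→2, 30→3, 11→3, 34→4, 24→4, 27→5, 27→6, 35→7, 29→7, 15→4, 23→5, 2→1, 21→5.
So the longest non-decreasing subsequence has length 7, e.g. 5, 6, 11, 24, 27, 27, 35.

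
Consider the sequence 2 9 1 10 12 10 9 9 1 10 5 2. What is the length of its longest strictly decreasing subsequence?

Scanning left to right, the best length ending at each element is: 2→1, 9→1, 1→2, 10→1, 12→1, 10→2, 9→3, 9→3, 1→4, 10→2, 5→4, 2→5.
So the longest decreasing subsequence has length 5, e.g. 12, 10, 9, 5, 2.

5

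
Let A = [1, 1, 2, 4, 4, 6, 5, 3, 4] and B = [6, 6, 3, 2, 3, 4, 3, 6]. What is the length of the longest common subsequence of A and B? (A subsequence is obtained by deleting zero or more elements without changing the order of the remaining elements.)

Backtracking the LCS table gives one alignment: 2 (A3,B4) → 4 (A4,B6) → 6 (A6,B8).
So the longest common subsequence has length 3.

3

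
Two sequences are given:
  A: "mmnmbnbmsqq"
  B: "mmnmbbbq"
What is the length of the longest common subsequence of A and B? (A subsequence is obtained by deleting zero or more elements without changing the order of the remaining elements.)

7

Backtracking the LCS table gives one alignment: m (A1,B1) → m (A2,B2) → n (A3,B3) → m (A4,B4) → b (A5,B6) → b (A7,B7) → q (A11,B8).
So the longest common subsequence has length 7.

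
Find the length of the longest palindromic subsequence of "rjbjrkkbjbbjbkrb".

12

One longest palindromic subsequence is brkbjbbjbkrb (positions 3,5,6,8,9,10,11,12,13,14,15,16); it reads the same forward and backward, and the interval DP gives dp[1][16] = 12.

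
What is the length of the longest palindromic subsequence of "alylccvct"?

One longest palindromic subsequence is cvc (positions 6,7,8); it reads the same forward and backward, and the interval DP gives dp[1][9] = 3.

3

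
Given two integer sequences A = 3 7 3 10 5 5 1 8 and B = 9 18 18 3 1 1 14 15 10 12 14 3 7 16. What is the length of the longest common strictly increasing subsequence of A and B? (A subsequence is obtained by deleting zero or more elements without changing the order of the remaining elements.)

A longest common strictly increasing subsequence is 3, 10 (length 2); it appears in order in both A and B, and no longer such subsequence exists.

2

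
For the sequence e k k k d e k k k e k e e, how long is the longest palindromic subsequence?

9

One longest palindromic subsequence is ekekkkeke (positions 1,4,6,7,8,9,10,11,13); it reads the same forward and backward, and the interval DP gives dp[1][13] = 9.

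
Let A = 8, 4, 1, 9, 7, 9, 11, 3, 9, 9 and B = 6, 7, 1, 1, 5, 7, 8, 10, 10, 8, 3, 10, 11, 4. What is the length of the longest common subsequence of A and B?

3

Backtracking the LCS table gives one alignment: 1 (A3,B4) → 7 (A5,B6) → 11 (A7,B13).
So the longest common subsequence has length 3.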